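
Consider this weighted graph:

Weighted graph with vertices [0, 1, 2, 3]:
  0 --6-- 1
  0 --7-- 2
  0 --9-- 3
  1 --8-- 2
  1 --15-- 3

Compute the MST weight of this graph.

Applying Kruskal's algorithm (sort edges by weight, add if no cycle):
  Add (0,1) w=6
  Add (0,2) w=7
  Skip (1,2) w=8 (creates cycle)
  Add (0,3) w=9
  Skip (1,3) w=15 (creates cycle)
MST weight = 22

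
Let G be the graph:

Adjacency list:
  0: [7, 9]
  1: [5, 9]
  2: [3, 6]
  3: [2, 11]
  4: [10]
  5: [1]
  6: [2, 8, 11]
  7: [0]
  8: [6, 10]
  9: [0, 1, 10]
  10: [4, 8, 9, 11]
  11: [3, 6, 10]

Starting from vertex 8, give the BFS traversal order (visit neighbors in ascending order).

BFS from vertex 8 (neighbors processed in ascending order):
Visit order: 8, 6, 10, 2, 11, 4, 9, 3, 0, 1, 7, 5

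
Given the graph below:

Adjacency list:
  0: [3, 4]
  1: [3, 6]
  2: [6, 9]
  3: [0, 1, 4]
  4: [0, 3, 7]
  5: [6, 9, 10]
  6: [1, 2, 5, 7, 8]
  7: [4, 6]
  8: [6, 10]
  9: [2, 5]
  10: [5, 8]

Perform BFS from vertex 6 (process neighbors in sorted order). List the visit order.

BFS from vertex 6 (neighbors processed in ascending order):
Visit order: 6, 1, 2, 5, 7, 8, 3, 9, 10, 4, 0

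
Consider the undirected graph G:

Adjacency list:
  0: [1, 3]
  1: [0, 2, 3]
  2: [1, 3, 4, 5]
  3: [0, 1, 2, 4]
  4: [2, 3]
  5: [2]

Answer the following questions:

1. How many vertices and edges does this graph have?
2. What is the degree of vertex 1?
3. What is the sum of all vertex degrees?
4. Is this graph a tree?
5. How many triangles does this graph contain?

Count: 6 vertices, 8 edges.
Vertex 1 has neighbors [0, 2, 3], degree = 3.
Handshaking lemma: 2 * 8 = 16.
A tree on 6 vertices has 5 edges. This graph has 8 edges (3 extra). Not a tree.
Number of triangles = 3.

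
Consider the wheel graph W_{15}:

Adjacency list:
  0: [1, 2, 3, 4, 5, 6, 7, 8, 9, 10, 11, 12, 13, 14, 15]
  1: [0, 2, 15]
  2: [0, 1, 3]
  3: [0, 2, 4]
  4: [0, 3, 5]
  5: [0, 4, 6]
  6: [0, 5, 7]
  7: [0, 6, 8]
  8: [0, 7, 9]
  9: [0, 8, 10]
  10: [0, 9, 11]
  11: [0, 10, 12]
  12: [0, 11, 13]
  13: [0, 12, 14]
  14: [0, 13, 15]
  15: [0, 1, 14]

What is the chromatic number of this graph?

W_{15} = C_{15} plus a hub adjacent to every cycle vertex.
The outer cycle needs 3 colors (odd cycle); the hub is adjacent to all of them so needs a fresh color.
Chromatic number = 3 + 1 = 4.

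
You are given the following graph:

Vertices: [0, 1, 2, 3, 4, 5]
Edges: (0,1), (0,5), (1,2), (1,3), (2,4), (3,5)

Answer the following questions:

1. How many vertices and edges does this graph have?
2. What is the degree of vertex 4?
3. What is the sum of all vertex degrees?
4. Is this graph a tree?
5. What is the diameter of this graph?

Count: 6 vertices, 6 edges.
Vertex 4 has neighbors [2], degree = 1.
Handshaking lemma: 2 * 6 = 12.
A tree on 6 vertices has 5 edges. This graph has 6 edges (1 extra). Not a tree.
Diameter (longest shortest path) = 4.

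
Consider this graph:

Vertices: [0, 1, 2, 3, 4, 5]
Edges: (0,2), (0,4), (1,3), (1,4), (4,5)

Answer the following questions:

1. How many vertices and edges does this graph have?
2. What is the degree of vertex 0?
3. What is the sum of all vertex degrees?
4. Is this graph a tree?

Count: 6 vertices, 5 edges.
Vertex 0 has neighbors [2, 4], degree = 2.
Handshaking lemma: 2 * 5 = 10.
A graph is a tree iff it is connected and has exactly n-1 edges. This graph is connected (all 6 vertices in one component) and has 6-1 = 5 edges. It is a tree.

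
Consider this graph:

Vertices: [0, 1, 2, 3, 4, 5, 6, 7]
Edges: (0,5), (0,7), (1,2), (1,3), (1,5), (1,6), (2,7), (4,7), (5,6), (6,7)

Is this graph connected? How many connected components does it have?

Checking connectivity: the graph has 1 connected component(s).
All vertices are reachable from each other. The graph IS connected.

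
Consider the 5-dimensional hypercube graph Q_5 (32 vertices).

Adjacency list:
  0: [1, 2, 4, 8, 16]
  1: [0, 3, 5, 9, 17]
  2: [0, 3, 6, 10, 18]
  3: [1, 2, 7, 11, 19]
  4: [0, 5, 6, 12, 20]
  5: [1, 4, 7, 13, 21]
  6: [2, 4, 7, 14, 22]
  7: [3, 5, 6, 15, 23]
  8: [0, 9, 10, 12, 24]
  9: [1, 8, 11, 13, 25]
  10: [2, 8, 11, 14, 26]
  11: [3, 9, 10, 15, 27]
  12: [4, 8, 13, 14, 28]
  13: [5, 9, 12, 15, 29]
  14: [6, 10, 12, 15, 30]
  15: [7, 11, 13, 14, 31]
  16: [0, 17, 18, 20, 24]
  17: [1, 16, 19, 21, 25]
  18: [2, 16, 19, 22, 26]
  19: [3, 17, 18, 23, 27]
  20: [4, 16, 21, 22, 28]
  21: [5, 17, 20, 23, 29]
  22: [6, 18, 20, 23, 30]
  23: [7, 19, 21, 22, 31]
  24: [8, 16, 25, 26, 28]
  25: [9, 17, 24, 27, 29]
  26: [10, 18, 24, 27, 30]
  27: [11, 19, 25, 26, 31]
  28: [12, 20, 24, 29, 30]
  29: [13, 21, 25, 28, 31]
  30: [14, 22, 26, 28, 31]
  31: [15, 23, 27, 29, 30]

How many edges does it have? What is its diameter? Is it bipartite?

The 5-dimensional hypercube Q_5 has 32 vertices and each vertex has degree 5.
Total edges = 32 * 5 / 2 = 80.
Diameter = 5 (max Hamming distance between binary labels).
Hypercubes are bipartite (partition by parity of binary representation).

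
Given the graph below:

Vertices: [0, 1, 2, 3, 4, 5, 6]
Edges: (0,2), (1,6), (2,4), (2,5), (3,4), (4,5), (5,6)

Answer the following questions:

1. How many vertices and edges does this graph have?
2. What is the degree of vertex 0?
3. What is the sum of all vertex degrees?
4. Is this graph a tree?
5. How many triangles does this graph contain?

Count: 7 vertices, 7 edges.
Vertex 0 has neighbors [2], degree = 1.
Handshaking lemma: 2 * 7 = 14.
A tree on 7 vertices has 6 edges. This graph has 7 edges (1 extra). Not a tree.
Number of triangles = 1.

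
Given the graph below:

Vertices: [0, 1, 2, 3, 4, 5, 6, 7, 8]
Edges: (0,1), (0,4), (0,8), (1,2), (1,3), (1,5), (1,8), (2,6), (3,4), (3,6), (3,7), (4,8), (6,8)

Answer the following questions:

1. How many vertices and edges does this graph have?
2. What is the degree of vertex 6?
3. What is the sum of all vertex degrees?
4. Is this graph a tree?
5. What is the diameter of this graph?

Count: 9 vertices, 13 edges.
Vertex 6 has neighbors [2, 3, 8], degree = 3.
Handshaking lemma: 2 * 13 = 26.
A tree on 9 vertices has 8 edges. This graph has 13 edges (5 extra). Not a tree.
Diameter (longest shortest path) = 3.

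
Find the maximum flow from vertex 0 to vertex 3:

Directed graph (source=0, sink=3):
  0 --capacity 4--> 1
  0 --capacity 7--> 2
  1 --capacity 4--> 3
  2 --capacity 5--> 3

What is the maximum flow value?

Computing max flow:
  Flow on (0->1): 4/4
  Flow on (0->2): 5/7
  Flow on (1->3): 4/4
  Flow on (2->3): 5/5
Maximum flow = 9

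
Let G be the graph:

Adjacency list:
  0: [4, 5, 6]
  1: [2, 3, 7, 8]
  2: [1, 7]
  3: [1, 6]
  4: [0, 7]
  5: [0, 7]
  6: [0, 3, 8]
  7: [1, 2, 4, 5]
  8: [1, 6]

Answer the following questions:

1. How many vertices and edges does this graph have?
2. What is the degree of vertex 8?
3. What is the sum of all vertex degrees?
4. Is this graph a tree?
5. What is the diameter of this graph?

Count: 9 vertices, 12 edges.
Vertex 8 has neighbors [1, 6], degree = 2.
Handshaking lemma: 2 * 12 = 24.
A tree on 9 vertices has 8 edges. This graph has 12 edges (4 extra). Not a tree.
Diameter (longest shortest path) = 3.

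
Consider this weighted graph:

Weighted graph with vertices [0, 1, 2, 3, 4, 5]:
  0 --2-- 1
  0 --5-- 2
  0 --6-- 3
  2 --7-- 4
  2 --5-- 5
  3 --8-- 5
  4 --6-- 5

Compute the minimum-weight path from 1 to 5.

Using Dijkstra's algorithm from vertex 1:
Shortest path: 1 -> 0 -> 2 -> 5
Total weight: 2 + 5 + 5 = 12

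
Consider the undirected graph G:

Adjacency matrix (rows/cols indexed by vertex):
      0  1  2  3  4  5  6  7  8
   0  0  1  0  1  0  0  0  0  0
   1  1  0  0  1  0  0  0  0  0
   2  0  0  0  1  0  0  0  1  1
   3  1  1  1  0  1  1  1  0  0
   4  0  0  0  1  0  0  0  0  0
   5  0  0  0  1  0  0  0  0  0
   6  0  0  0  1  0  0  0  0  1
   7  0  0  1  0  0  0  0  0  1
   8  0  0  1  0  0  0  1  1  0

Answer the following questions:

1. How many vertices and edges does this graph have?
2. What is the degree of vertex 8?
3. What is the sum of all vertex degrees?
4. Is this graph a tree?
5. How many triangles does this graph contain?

Count: 9 vertices, 11 edges.
Vertex 8 has neighbors [2, 6, 7], degree = 3.
Handshaking lemma: 2 * 11 = 22.
A tree on 9 vertices has 8 edges. This graph has 11 edges (3 extra). Not a tree.
Number of triangles = 2.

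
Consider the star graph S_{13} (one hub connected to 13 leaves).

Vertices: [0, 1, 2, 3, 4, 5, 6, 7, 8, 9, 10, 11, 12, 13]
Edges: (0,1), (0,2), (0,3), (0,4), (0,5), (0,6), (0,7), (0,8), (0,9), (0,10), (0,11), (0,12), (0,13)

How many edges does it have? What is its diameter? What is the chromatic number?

Star graph S_{13}: the hub connects to all 13 leaves.
Edges = 13.
Diameter = 2 (any leaf to hub is 1, leaf to leaf through hub is 2).
Star graphs are bipartite (hub vs leaves), so chromatic number = 2.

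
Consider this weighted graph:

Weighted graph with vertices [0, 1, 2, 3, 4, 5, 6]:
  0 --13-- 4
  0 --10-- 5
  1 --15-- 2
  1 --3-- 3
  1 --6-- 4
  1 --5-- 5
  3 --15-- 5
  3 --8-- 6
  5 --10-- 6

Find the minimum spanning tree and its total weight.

Applying Kruskal's algorithm (sort edges by weight, add if no cycle):
  Add (1,3) w=3
  Add (1,5) w=5
  Add (1,4) w=6
  Add (3,6) w=8
  Add (0,5) w=10
  Skip (5,6) w=10 (creates cycle)
  Skip (0,4) w=13 (creates cycle)
  Add (1,2) w=15
  Skip (3,5) w=15 (creates cycle)
MST weight = 47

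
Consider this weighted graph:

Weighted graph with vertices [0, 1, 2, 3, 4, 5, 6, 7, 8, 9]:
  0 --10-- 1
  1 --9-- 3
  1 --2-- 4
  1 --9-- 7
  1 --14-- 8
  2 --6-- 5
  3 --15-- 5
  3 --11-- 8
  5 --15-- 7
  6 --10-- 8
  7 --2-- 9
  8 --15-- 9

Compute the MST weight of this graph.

Applying Kruskal's algorithm (sort edges by weight, add if no cycle):
  Add (1,4) w=2
  Add (7,9) w=2
  Add (2,5) w=6
  Add (1,3) w=9
  Add (1,7) w=9
  Add (0,1) w=10
  Add (6,8) w=10
  Add (3,8) w=11
  Skip (1,8) w=14 (creates cycle)
  Add (3,5) w=15
  Skip (5,7) w=15 (creates cycle)
  Skip (8,9) w=15 (creates cycle)
MST weight = 74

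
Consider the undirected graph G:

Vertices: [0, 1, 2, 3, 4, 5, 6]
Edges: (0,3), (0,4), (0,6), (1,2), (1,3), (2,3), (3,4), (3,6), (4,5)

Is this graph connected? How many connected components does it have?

Checking connectivity: the graph has 1 connected component(s).
All vertices are reachable from each other. The graph IS connected.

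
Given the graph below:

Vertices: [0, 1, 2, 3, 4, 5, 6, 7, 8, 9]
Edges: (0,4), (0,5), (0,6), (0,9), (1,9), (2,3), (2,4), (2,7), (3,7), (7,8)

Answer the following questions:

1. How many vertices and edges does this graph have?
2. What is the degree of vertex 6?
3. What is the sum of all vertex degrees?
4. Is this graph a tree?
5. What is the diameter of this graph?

Count: 10 vertices, 10 edges.
Vertex 6 has neighbors [0], degree = 1.
Handshaking lemma: 2 * 10 = 20.
A tree on 10 vertices has 9 edges. This graph has 10 edges (1 extra). Not a tree.
Diameter (longest shortest path) = 6.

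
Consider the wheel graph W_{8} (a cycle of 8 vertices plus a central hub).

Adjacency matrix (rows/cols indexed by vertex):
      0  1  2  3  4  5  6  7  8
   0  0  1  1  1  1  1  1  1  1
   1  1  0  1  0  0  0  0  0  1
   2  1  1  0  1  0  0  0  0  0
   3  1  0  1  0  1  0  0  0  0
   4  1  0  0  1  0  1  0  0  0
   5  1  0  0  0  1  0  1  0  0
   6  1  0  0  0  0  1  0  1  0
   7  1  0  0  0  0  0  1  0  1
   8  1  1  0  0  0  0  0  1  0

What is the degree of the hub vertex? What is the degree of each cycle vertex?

The hub connects to all 8 cycle vertices, so deg(hub) = 8.
Each cycle vertex connects to 2 neighbors on the cycle plus the hub, so deg(cycle vertex) = 3.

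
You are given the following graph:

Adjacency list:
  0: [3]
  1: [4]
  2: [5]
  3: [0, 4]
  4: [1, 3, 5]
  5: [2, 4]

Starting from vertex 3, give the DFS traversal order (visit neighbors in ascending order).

DFS from vertex 3 (neighbors processed in ascending order):
Visit order: 3, 0, 4, 1, 5, 2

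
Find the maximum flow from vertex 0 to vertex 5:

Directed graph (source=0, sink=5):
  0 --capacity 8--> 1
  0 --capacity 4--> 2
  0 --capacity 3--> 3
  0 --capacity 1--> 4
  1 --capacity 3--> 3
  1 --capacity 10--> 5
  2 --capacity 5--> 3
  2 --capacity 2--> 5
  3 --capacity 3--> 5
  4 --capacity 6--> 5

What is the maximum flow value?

Computing max flow:
  Flow on (0->1): 8/8
  Flow on (0->2): 4/4
  Flow on (0->3): 1/3
  Flow on (0->4): 1/1
  Flow on (1->5): 8/10
  Flow on (2->3): 2/5
  Flow on (2->5): 2/2
  Flow on (3->5): 3/3
  Flow on (4->5): 1/6
Maximum flow = 14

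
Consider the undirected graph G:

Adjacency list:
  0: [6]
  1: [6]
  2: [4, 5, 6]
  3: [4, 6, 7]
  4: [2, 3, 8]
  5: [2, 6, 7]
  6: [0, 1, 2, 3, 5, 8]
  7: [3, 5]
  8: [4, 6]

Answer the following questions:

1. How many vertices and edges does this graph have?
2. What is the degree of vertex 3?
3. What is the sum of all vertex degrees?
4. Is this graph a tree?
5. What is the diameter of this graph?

Count: 9 vertices, 12 edges.
Vertex 3 has neighbors [4, 6, 7], degree = 3.
Handshaking lemma: 2 * 12 = 24.
A tree on 9 vertices has 8 edges. This graph has 12 edges (4 extra). Not a tree.
Diameter (longest shortest path) = 3.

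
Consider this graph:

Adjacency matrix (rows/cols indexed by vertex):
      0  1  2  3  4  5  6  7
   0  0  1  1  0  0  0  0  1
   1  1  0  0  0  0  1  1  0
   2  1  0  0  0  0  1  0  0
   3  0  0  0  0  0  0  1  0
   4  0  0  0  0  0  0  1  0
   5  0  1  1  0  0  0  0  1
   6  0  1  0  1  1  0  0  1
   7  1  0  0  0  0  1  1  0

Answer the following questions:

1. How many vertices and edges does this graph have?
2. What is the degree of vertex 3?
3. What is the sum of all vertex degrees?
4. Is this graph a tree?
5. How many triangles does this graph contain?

Count: 8 vertices, 10 edges.
Vertex 3 has neighbors [6], degree = 1.
Handshaking lemma: 2 * 10 = 20.
A tree on 8 vertices has 7 edges. This graph has 10 edges (3 extra). Not a tree.
Number of triangles = 0.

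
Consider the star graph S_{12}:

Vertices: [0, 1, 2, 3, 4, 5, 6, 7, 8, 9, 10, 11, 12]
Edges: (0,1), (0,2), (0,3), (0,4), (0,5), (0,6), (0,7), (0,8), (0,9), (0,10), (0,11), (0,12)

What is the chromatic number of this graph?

S_{12} has one hub adjacent to 12 leaves; leaves are pairwise non-adjacent.
Color the hub 0 and every leaf 1.
Chromatic number = 2.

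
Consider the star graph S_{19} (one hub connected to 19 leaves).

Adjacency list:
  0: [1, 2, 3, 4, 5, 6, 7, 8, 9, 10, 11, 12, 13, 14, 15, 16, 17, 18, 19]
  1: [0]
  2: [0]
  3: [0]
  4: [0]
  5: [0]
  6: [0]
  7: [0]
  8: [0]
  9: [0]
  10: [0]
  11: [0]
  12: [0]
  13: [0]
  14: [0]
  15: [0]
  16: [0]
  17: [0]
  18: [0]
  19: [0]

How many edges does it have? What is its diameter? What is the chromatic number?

Star graph S_{19}: the hub connects to all 19 leaves.
Edges = 19.
Diameter = 2 (any leaf to hub is 1, leaf to leaf through hub is 2).
Star graphs are bipartite (hub vs leaves), so chromatic number = 2.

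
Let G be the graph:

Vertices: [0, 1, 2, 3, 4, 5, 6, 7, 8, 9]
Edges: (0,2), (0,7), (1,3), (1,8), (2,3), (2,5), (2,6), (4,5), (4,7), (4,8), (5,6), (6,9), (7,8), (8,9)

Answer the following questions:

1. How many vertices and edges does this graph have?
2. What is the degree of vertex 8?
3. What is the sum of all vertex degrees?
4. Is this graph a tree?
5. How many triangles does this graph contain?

Count: 10 vertices, 14 edges.
Vertex 8 has neighbors [1, 4, 7, 9], degree = 4.
Handshaking lemma: 2 * 14 = 28.
A tree on 10 vertices has 9 edges. This graph has 14 edges (5 extra). Not a tree.
Number of triangles = 2.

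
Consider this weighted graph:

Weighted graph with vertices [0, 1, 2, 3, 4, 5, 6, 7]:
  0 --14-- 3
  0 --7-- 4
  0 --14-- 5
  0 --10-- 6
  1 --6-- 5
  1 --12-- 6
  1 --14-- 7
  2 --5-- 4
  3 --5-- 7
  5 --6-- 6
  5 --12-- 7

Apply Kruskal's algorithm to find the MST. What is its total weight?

Applying Kruskal's algorithm (sort edges by weight, add if no cycle):
  Add (2,4) w=5
  Add (3,7) w=5
  Add (1,5) w=6
  Add (5,6) w=6
  Add (0,4) w=7
  Add (0,6) w=10
  Skip (1,6) w=12 (creates cycle)
  Add (5,7) w=12
  Skip (0,3) w=14 (creates cycle)
  Skip (0,5) w=14 (creates cycle)
  Skip (1,7) w=14 (creates cycle)
MST weight = 51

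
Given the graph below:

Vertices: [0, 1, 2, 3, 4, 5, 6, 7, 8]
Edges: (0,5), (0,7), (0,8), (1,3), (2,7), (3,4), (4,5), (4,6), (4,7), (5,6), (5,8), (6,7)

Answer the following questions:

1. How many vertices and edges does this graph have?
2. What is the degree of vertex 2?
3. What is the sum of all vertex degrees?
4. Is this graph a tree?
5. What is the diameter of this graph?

Count: 9 vertices, 12 edges.
Vertex 2 has neighbors [7], degree = 1.
Handshaking lemma: 2 * 12 = 24.
A tree on 9 vertices has 8 edges. This graph has 12 edges (4 extra). Not a tree.
Diameter (longest shortest path) = 4.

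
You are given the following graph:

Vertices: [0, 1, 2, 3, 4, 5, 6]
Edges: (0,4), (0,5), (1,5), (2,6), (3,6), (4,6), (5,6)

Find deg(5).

Vertex 5 has neighbors [0, 1, 6], so deg(5) = 3.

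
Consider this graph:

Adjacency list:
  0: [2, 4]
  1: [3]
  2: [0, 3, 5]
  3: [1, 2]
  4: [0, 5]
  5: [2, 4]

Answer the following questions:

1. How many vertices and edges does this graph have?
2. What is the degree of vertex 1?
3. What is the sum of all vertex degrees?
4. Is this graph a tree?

Count: 6 vertices, 6 edges.
Vertex 1 has neighbors [3], degree = 1.
Handshaking lemma: 2 * 6 = 12.
A tree on 6 vertices has 5 edges. This graph has 6 edges (1 extra). Not a tree.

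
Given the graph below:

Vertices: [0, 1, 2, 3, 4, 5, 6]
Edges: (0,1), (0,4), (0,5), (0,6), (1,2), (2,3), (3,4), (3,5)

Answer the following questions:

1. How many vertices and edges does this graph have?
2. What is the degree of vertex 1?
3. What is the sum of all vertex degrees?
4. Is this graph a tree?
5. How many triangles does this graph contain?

Count: 7 vertices, 8 edges.
Vertex 1 has neighbors [0, 2], degree = 2.
Handshaking lemma: 2 * 8 = 16.
A tree on 7 vertices has 6 edges. This graph has 8 edges (2 extra). Not a tree.
Number of triangles = 0.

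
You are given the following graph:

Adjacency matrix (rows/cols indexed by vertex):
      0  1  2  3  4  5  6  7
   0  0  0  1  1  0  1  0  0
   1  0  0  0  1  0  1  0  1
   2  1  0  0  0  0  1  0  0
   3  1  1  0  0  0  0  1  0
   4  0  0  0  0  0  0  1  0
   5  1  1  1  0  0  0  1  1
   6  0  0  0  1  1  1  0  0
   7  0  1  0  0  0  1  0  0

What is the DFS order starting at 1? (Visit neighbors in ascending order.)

DFS from vertex 1 (neighbors processed in ascending order):
Visit order: 1, 3, 0, 2, 5, 6, 4, 7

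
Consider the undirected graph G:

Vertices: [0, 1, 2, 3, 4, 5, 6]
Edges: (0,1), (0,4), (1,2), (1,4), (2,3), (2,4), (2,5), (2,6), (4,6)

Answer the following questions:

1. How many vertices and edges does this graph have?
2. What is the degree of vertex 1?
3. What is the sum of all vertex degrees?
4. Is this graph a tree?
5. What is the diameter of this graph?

Count: 7 vertices, 9 edges.
Vertex 1 has neighbors [0, 2, 4], degree = 3.
Handshaking lemma: 2 * 9 = 18.
A tree on 7 vertices has 6 edges. This graph has 9 edges (3 extra). Not a tree.
Diameter (longest shortest path) = 3.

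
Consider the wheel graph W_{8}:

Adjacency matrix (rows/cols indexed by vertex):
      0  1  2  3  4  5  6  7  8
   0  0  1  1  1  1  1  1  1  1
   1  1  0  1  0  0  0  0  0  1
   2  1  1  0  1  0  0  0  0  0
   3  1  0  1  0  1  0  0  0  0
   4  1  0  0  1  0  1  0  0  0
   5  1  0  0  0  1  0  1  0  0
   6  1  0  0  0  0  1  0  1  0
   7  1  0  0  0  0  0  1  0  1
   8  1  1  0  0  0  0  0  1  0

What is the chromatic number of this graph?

W_{8} = C_{8} plus a hub adjacent to every cycle vertex.
The outer cycle needs 2 colors (even cycle); the hub is adjacent to all of them so needs a fresh color.
Chromatic number = 2 + 1 = 3.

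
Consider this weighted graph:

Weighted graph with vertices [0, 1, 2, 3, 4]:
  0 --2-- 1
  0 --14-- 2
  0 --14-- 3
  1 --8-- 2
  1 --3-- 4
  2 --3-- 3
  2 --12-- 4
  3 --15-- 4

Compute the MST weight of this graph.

Applying Kruskal's algorithm (sort edges by weight, add if no cycle):
  Add (0,1) w=2
  Add (1,4) w=3
  Add (2,3) w=3
  Add (1,2) w=8
  Skip (2,4) w=12 (creates cycle)
  Skip (0,3) w=14 (creates cycle)
  Skip (0,2) w=14 (creates cycle)
  Skip (3,4) w=15 (creates cycle)
MST weight = 16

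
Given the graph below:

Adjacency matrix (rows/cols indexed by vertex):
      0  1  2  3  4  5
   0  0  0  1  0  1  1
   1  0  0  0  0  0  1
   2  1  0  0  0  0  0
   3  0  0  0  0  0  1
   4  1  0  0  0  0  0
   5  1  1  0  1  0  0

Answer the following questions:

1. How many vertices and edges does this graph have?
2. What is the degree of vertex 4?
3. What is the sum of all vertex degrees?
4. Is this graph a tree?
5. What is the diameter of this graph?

Count: 6 vertices, 5 edges.
Vertex 4 has neighbors [0], degree = 1.
Handshaking lemma: 2 * 5 = 10.
A graph is a tree iff it is connected and has exactly n-1 edges. This graph is connected (all 6 vertices in one component) and has 6-1 = 5 edges. It is a tree.
Diameter (longest shortest path) = 3.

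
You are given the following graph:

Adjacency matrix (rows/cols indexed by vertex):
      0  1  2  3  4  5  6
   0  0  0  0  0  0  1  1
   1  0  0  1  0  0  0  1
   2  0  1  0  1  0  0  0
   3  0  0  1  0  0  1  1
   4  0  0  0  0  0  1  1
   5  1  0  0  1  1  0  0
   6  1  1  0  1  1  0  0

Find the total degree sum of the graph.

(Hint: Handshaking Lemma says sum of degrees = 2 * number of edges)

Count edges: 9 edges.
By Handshaking Lemma: sum of degrees = 2 * 9 = 18.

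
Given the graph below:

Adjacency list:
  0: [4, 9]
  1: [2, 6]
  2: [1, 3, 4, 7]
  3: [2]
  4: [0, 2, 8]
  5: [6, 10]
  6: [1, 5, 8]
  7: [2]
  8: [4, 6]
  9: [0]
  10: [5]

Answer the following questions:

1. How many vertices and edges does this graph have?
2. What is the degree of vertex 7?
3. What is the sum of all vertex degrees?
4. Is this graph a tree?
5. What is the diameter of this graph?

Count: 11 vertices, 11 edges.
Vertex 7 has neighbors [2], degree = 1.
Handshaking lemma: 2 * 11 = 22.
A tree on 11 vertices has 10 edges. This graph has 11 edges (1 extra). Not a tree.
Diameter (longest shortest path) = 6.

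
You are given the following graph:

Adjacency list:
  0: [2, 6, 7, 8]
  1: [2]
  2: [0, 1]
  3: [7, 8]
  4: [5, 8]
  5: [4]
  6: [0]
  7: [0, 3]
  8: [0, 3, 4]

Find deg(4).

Vertex 4 has neighbors [5, 8], so deg(4) = 2.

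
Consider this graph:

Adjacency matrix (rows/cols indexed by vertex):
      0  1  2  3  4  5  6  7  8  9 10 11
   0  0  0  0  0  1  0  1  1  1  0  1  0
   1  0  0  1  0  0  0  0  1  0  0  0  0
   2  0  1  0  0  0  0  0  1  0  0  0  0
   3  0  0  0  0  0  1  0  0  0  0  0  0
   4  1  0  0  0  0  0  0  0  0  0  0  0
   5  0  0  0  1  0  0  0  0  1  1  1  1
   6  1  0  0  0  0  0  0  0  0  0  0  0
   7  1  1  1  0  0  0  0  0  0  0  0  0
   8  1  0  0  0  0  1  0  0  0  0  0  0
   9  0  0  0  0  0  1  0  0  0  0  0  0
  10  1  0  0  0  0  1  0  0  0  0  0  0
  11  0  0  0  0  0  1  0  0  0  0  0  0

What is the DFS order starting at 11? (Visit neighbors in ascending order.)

DFS from vertex 11 (neighbors processed in ascending order):
Visit order: 11, 5, 3, 8, 0, 4, 6, 7, 1, 2, 10, 9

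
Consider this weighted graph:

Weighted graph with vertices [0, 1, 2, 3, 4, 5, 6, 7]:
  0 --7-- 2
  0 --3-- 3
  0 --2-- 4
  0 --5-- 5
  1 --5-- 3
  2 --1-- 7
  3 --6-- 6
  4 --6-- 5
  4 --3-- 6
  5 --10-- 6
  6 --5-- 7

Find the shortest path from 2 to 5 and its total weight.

Using Dijkstra's algorithm from vertex 2:
Shortest path: 2 -> 0 -> 5
Total weight: 7 + 5 = 12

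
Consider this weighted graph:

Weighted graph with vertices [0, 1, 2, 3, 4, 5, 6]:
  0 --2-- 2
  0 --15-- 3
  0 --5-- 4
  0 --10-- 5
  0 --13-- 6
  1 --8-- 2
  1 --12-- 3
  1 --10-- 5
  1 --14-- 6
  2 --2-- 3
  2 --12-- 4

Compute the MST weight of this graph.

Applying Kruskal's algorithm (sort edges by weight, add if no cycle):
  Add (0,2) w=2
  Add (2,3) w=2
  Add (0,4) w=5
  Add (1,2) w=8
  Add (0,5) w=10
  Skip (1,5) w=10 (creates cycle)
  Skip (1,3) w=12 (creates cycle)
  Skip (2,4) w=12 (creates cycle)
  Add (0,6) w=13
  Skip (1,6) w=14 (creates cycle)
  Skip (0,3) w=15 (creates cycle)
MST weight = 40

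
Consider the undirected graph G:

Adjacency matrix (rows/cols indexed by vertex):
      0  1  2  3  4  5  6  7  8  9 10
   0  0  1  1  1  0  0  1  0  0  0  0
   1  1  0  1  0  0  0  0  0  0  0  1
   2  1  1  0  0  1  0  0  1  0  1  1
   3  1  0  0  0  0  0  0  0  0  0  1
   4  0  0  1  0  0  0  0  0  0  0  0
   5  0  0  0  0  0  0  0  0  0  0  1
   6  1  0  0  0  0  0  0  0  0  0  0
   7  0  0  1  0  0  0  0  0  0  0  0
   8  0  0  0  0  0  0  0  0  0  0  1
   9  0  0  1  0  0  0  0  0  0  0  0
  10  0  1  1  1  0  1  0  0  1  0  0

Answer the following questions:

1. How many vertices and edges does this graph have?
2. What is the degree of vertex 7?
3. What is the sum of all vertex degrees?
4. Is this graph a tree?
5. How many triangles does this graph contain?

Count: 11 vertices, 13 edges.
Vertex 7 has neighbors [2], degree = 1.
Handshaking lemma: 2 * 13 = 26.
A tree on 11 vertices has 10 edges. This graph has 13 edges (3 extra). Not a tree.
Number of triangles = 2.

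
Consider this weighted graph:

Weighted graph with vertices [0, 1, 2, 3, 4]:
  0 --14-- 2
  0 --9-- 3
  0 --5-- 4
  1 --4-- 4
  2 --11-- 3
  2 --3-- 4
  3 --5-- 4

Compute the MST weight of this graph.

Applying Kruskal's algorithm (sort edges by weight, add if no cycle):
  Add (2,4) w=3
  Add (1,4) w=4
  Add (0,4) w=5
  Add (3,4) w=5
  Skip (0,3) w=9 (creates cycle)
  Skip (2,3) w=11 (creates cycle)
  Skip (0,2) w=14 (creates cycle)
MST weight = 17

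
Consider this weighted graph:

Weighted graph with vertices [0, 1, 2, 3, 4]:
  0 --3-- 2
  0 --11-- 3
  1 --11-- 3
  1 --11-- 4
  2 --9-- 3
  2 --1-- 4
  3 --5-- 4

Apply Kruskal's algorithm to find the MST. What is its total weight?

Applying Kruskal's algorithm (sort edges by weight, add if no cycle):
  Add (2,4) w=1
  Add (0,2) w=3
  Add (3,4) w=5
  Skip (2,3) w=9 (creates cycle)
  Skip (0,3) w=11 (creates cycle)
  Add (1,3) w=11
  Skip (1,4) w=11 (creates cycle)
MST weight = 20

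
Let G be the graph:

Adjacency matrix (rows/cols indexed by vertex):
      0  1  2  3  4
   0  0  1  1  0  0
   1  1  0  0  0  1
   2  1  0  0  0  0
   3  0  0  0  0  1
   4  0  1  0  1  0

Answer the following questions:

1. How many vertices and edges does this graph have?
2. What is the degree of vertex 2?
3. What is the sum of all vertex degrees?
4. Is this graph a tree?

Count: 5 vertices, 4 edges.
Vertex 2 has neighbors [0], degree = 1.
Handshaking lemma: 2 * 4 = 8.
A graph is a tree iff it is connected and has exactly n-1 edges. This graph is connected (all 5 vertices in one component) and has 5-1 = 4 edges. It is a tree.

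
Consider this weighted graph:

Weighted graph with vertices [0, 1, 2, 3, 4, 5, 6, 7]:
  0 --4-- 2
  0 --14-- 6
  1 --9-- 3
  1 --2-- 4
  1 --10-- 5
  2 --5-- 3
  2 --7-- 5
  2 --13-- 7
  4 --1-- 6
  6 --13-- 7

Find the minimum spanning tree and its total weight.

Applying Kruskal's algorithm (sort edges by weight, add if no cycle):
  Add (4,6) w=1
  Add (1,4) w=2
  Add (0,2) w=4
  Add (2,3) w=5
  Add (2,5) w=7
  Add (1,3) w=9
  Skip (1,5) w=10 (creates cycle)
  Add (2,7) w=13
  Skip (6,7) w=13 (creates cycle)
  Skip (0,6) w=14 (creates cycle)
MST weight = 41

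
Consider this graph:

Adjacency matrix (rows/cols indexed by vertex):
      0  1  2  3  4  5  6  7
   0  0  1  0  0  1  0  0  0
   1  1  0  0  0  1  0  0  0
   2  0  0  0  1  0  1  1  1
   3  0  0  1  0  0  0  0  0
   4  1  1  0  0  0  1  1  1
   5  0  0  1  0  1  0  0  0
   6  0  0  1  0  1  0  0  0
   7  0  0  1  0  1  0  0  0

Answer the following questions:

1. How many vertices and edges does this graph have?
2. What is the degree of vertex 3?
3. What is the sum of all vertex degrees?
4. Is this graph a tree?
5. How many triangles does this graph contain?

Count: 8 vertices, 10 edges.
Vertex 3 has neighbors [2], degree = 1.
Handshaking lemma: 2 * 10 = 20.
A tree on 8 vertices has 7 edges. This graph has 10 edges (3 extra). Not a tree.
Number of triangles = 1.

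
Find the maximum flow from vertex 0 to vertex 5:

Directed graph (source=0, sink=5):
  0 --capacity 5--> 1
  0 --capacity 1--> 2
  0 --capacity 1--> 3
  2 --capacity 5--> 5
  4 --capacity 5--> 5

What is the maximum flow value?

Computing max flow:
  Flow on (0->2): 1/1
  Flow on (2->5): 1/5
Maximum flow = 1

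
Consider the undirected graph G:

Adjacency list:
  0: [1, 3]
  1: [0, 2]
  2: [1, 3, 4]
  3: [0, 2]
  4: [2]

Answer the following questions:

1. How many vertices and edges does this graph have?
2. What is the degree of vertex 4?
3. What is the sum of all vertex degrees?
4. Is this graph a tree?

Count: 5 vertices, 5 edges.
Vertex 4 has neighbors [2], degree = 1.
Handshaking lemma: 2 * 5 = 10.
A tree on 5 vertices has 4 edges. This graph has 5 edges (1 extra). Not a tree.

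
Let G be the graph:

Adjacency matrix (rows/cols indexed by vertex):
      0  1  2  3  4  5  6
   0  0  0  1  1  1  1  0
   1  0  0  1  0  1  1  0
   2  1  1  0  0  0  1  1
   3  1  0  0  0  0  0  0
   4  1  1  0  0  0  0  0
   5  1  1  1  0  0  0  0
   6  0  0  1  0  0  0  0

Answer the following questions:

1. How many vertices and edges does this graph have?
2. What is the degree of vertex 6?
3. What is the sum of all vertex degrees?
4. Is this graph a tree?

Count: 7 vertices, 9 edges.
Vertex 6 has neighbors [2], degree = 1.
Handshaking lemma: 2 * 9 = 18.
A tree on 7 vertices has 6 edges. This graph has 9 edges (3 extra). Not a tree.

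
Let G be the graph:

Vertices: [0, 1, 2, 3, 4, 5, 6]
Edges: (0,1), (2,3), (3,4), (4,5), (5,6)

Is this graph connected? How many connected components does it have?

Checking connectivity: the graph has 2 connected component(s).
Components: [[0, 1], [2, 3, 4, 5, 6]]. The graph is NOT connected.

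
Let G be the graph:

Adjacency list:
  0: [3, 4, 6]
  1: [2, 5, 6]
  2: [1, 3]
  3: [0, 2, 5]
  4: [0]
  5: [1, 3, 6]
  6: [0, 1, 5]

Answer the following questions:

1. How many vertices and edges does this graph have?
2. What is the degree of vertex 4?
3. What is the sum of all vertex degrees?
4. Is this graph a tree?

Count: 7 vertices, 9 edges.
Vertex 4 has neighbors [0], degree = 1.
Handshaking lemma: 2 * 9 = 18.
A tree on 7 vertices has 6 edges. This graph has 9 edges (3 extra). Not a tree.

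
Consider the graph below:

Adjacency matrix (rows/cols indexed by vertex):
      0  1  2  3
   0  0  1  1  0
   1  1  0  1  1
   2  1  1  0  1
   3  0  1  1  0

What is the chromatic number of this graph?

The graph has a maximum clique of size 3 (lower bound on chromatic number).
A valid 3-coloring: {0: 2, 1: 0, 2: 1, 3: 2}.
Chromatic number = 3.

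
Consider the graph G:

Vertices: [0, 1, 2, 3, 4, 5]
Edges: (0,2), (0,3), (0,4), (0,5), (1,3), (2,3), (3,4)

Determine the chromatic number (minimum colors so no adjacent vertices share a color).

The graph has a maximum clique of size 3 (lower bound on chromatic number).
A valid 3-coloring: {0: 0, 1: 0, 2: 2, 3: 1, 4: 2, 5: 1}.
Chromatic number = 3.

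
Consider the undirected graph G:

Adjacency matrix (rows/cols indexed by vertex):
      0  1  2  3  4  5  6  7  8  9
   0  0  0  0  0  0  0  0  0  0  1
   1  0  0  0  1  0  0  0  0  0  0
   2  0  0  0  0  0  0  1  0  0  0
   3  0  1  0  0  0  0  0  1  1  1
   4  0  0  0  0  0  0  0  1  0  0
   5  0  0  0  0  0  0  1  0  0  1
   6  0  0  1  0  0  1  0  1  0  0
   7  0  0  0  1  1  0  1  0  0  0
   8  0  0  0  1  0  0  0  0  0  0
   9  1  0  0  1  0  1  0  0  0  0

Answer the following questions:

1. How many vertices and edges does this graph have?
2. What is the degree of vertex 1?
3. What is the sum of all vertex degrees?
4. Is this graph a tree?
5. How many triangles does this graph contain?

Count: 10 vertices, 10 edges.
Vertex 1 has neighbors [3], degree = 1.
Handshaking lemma: 2 * 10 = 20.
A tree on 10 vertices has 9 edges. This graph has 10 edges (1 extra). Not a tree.
Number of triangles = 0.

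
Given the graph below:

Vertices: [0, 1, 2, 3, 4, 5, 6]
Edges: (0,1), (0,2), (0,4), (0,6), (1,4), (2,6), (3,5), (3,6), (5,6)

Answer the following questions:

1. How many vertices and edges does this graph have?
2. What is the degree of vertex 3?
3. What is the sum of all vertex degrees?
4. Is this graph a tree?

Count: 7 vertices, 9 edges.
Vertex 3 has neighbors [5, 6], degree = 2.
Handshaking lemma: 2 * 9 = 18.
A tree on 7 vertices has 6 edges. This graph has 9 edges (3 extra). Not a tree.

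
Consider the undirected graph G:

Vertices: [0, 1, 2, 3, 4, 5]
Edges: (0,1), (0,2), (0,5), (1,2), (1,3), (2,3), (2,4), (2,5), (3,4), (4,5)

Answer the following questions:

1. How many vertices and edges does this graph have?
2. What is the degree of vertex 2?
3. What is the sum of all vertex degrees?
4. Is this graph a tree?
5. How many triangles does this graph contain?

Count: 6 vertices, 10 edges.
Vertex 2 has neighbors [0, 1, 3, 4, 5], degree = 5.
Handshaking lemma: 2 * 10 = 20.
A tree on 6 vertices has 5 edges. This graph has 10 edges (5 extra). Not a tree.
Number of triangles = 5.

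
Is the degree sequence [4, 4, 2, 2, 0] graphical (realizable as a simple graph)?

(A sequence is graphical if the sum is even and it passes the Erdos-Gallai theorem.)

Sum of degrees = 12. Sum is even but fails Erdos-Gallai. The sequence is NOT graphical.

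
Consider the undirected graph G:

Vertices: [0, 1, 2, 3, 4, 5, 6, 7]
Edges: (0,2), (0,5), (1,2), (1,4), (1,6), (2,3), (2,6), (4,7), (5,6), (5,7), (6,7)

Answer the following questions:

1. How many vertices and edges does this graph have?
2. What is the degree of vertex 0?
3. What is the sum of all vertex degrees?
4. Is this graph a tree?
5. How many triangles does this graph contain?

Count: 8 vertices, 11 edges.
Vertex 0 has neighbors [2, 5], degree = 2.
Handshaking lemma: 2 * 11 = 22.
A tree on 8 vertices has 7 edges. This graph has 11 edges (4 extra). Not a tree.
Number of triangles = 2.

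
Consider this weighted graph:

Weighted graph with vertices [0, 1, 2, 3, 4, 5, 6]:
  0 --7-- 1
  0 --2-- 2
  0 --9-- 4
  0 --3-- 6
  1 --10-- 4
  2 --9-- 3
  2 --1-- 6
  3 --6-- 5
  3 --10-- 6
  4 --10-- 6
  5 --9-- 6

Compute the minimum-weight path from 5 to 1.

Using Dijkstra's algorithm from vertex 5:
Shortest path: 5 -> 6 -> 0 -> 1
Total weight: 9 + 3 + 7 = 19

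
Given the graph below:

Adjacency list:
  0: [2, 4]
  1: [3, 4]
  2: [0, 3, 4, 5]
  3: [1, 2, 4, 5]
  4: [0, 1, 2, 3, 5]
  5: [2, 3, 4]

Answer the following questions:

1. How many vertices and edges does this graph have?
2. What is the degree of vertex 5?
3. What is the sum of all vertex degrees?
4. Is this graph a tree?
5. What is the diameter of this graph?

Count: 6 vertices, 10 edges.
Vertex 5 has neighbors [2, 3, 4], degree = 3.
Handshaking lemma: 2 * 10 = 20.
A tree on 6 vertices has 5 edges. This graph has 10 edges (5 extra). Not a tree.
Diameter (longest shortest path) = 2.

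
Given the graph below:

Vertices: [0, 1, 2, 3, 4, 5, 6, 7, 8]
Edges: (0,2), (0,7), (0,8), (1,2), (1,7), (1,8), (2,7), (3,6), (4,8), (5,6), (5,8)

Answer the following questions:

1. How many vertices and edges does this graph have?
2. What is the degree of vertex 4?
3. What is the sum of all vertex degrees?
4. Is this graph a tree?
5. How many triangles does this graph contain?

Count: 9 vertices, 11 edges.
Vertex 4 has neighbors [8], degree = 1.
Handshaking lemma: 2 * 11 = 22.
A tree on 9 vertices has 8 edges. This graph has 11 edges (3 extra). Not a tree.
Number of triangles = 2.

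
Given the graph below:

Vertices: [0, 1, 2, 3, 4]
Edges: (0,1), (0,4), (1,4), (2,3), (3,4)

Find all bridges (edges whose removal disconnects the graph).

A bridge is an edge whose removal increases the number of connected components.
Bridges found: (2,3), (3,4)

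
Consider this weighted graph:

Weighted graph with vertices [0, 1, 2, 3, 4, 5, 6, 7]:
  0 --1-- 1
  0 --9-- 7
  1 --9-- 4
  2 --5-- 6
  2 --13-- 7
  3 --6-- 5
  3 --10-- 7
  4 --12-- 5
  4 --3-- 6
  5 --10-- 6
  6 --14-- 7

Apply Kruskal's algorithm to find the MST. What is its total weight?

Applying Kruskal's algorithm (sort edges by weight, add if no cycle):
  Add (0,1) w=1
  Add (4,6) w=3
  Add (2,6) w=5
  Add (3,5) w=6
  Add (0,7) w=9
  Add (1,4) w=9
  Add (3,7) w=10
  Skip (5,6) w=10 (creates cycle)
  Skip (4,5) w=12 (creates cycle)
  Skip (2,7) w=13 (creates cycle)
  Skip (6,7) w=14 (creates cycle)
MST weight = 43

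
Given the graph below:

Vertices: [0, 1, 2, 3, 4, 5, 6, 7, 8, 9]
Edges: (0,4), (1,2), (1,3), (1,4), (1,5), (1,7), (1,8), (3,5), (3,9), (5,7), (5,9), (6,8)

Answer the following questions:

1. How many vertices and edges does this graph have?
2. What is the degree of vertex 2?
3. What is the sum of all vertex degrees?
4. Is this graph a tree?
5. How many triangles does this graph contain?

Count: 10 vertices, 12 edges.
Vertex 2 has neighbors [1], degree = 1.
Handshaking lemma: 2 * 12 = 24.
A tree on 10 vertices has 9 edges. This graph has 12 edges (3 extra). Not a tree.
Number of triangles = 3.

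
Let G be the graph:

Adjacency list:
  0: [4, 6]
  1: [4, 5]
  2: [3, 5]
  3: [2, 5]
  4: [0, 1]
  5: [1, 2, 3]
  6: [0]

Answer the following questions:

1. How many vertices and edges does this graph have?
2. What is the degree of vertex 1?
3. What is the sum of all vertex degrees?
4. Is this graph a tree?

Count: 7 vertices, 7 edges.
Vertex 1 has neighbors [4, 5], degree = 2.
Handshaking lemma: 2 * 7 = 14.
A tree on 7 vertices has 6 edges. This graph has 7 edges (1 extra). Not a tree.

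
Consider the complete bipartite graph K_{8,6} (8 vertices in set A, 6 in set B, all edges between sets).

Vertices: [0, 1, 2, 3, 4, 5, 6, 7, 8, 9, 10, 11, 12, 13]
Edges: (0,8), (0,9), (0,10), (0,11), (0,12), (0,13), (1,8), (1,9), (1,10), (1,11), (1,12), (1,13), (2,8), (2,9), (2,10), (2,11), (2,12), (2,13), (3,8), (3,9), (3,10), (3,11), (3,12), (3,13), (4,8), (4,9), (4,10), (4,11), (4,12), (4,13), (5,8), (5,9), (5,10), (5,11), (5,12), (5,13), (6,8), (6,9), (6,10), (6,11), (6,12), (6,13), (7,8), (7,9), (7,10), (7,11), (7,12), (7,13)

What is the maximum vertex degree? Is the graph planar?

Set-A vertices have degree 6; set-B vertices have degree 8. Maximum degree = max(8,6) = 8.
K_{8,6} contains K_{3,3} as a subgraph (since both sides have >= 3 vertices); by Kuratowski's theorem it is not planar.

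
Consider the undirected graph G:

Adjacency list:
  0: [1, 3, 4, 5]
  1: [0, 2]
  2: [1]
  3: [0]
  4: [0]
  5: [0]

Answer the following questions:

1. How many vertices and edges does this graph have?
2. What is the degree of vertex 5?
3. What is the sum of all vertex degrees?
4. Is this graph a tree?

Count: 6 vertices, 5 edges.
Vertex 5 has neighbors [0], degree = 1.
Handshaking lemma: 2 * 5 = 10.
A graph is a tree iff it is connected and has exactly n-1 edges. This graph is connected (all 6 vertices in one component) and has 6-1 = 5 edges. It is a tree.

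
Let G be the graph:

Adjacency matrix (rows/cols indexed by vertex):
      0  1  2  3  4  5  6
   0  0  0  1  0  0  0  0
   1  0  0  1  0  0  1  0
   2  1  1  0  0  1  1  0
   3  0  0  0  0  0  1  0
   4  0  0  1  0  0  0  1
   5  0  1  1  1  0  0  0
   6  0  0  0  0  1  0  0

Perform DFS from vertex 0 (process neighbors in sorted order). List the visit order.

DFS from vertex 0 (neighbors processed in ascending order):
Visit order: 0, 2, 1, 5, 3, 4, 6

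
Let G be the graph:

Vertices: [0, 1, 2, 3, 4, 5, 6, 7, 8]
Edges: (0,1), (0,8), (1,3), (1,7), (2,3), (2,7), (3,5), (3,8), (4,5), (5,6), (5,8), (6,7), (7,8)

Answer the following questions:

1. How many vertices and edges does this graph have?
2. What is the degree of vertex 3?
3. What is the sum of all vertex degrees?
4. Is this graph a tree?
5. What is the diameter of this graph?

Count: 9 vertices, 13 edges.
Vertex 3 has neighbors [1, 2, 5, 8], degree = 4.
Handshaking lemma: 2 * 13 = 26.
A tree on 9 vertices has 8 edges. This graph has 13 edges (5 extra). Not a tree.
Diameter (longest shortest path) = 3.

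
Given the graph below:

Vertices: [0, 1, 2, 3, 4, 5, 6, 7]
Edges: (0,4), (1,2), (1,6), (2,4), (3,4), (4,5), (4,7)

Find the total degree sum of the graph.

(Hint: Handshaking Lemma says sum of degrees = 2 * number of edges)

Count edges: 7 edges.
By Handshaking Lemma: sum of degrees = 2 * 7 = 14.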